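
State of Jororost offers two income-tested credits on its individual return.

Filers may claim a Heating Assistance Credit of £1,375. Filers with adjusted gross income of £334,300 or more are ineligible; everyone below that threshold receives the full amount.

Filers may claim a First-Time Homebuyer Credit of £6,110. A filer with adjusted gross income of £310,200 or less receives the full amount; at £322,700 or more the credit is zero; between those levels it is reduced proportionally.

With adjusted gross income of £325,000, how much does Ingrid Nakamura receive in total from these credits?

£1,375

Heating Assistance Credit: £325,000 is below the £334,300 cutoff, so the full £1,375 applies.
First-Time Homebuyer Credit: £325,000 is at or above £322,700, so the credit is £0.
Total: £1,375 + £0 = £1,375.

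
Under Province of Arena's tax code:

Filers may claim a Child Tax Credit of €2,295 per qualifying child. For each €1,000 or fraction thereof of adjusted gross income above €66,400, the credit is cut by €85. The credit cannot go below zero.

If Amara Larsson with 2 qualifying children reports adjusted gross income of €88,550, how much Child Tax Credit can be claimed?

Child Tax Credit: base = 2 × €2,295 = €4,590. income exceeds €66,400 by €22,150, which is 23 full-or-partial €1,000 increments; reduction = 23 × €85 = €1,955, leaving €2,635.

€2,635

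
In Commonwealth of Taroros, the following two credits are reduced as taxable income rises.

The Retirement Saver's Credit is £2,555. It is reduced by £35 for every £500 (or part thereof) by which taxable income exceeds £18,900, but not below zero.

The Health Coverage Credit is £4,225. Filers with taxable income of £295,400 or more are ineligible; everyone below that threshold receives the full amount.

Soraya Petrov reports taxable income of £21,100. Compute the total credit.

£6,605

Retirement Saver's Credit: income exceeds £18,900 by £2,200, which is 5 full-or-partial £500 increments; reduction = 5 × £35 = £175, leaving £2,380.
Health Coverage Credit: £21,100 is below the £295,400 cutoff, so the full £4,225 applies.
Total: £2,380 + £4,225 = £6,605.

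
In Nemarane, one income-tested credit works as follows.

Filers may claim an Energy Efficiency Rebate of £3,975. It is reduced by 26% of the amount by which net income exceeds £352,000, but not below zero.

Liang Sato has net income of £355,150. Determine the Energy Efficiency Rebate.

Energy Efficiency Rebate: 26% of the £3,150 excess over £352,000 is £819; credit = £3,975 − £819 = £3,156.

£3,156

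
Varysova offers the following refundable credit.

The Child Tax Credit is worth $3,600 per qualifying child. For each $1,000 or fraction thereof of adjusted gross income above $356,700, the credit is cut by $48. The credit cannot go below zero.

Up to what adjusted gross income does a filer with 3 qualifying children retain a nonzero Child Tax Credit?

Full credit = 3 × $3,600 = $10,800.
After 224 increments the reduction is 224 × $48 = $10,752, leaving $48; one more increment wipes it out. Increment 224 ends at excess 224 × $1,000 = $224,000, so the highest qualifying income is $356,700 + $224,000 = $580,700.

$580,700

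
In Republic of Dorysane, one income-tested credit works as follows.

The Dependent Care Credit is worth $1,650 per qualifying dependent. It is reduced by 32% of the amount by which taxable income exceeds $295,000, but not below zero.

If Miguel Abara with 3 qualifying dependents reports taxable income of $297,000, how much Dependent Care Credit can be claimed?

$4,310

Dependent Care Credit: base = 3 × $1,650 = $4,950. 32% of the $2,000 excess over $295,000 is $640; credit = $4,950 − $640 = $4,310.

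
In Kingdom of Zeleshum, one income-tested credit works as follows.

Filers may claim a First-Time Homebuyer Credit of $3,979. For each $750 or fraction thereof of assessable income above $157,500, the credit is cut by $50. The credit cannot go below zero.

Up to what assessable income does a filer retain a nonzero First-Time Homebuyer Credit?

After 79 increments the reduction is 79 × $50 = $3,950, leaving $29; one more increment wipes it out. Increment 79 ends at excess 79 × $750 = $59,250, so the highest qualifying income is $157,500 + $59,250 = $216,750.

$216,750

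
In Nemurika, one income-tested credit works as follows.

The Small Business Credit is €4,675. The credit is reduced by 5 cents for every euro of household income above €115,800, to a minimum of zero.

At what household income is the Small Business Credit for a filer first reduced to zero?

The credit falls by 5% of each euro above €115,800, so it reaches zero when the excess is €4,675 / 5% = €93,500: income = €115,800 + €93,500 = €209,300.

€209,300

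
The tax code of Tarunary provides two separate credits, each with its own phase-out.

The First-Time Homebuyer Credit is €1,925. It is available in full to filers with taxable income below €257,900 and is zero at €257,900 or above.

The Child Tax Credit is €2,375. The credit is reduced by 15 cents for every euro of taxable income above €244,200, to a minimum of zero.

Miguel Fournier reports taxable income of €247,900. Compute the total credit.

First-Time Homebuyer Credit: €247,900 is below the €257,900 cutoff, so the full €1,925 applies.
Child Tax Credit: 15% of the €3,700 excess over €244,200 is €555; credit = €2,375 − €555 = €1,820.
Total: €1,925 + €1,820 = €3,745.

€3,745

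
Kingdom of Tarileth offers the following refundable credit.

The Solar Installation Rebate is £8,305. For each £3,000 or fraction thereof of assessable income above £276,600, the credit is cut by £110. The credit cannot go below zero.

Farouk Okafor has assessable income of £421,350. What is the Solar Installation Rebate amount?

£2,915

Solar Installation Rebate: income exceeds £276,600 by £144,750, which is 49 full-or-partial £3,000 increments; reduction = 49 × £110 = £5,390, leaving £2,915.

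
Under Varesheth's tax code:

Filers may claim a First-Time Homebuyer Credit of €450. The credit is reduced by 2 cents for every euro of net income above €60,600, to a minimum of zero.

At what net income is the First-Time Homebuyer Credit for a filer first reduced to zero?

The credit falls by 2% of each euro above €60,600, so it reaches zero when the excess is €450 / 2% = €22,500: income = €60,600 + €22,500 = €83,100.

€83,100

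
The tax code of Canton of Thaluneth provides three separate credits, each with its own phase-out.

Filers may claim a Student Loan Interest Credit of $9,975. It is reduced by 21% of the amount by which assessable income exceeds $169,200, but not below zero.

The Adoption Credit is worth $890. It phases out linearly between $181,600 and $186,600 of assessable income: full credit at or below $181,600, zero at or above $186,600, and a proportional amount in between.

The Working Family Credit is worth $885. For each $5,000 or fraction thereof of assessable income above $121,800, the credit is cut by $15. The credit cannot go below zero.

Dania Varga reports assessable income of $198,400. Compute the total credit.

Student Loan Interest Credit: 21% of the $29,200 excess over $169,200 is $6,132; credit = $9,975 − $6,132 = $3,843.
Adoption Credit: $198,400 is at or above $186,600, so the credit is $0.
Working Family Credit: income exceeds $121,800 by $76,600, which is 16 full-or-partial $5,000 increments; reduction = 16 × $15 = $240, leaving $645.
Total: $3,843 + $0 + $645 = $4,488.

$4,488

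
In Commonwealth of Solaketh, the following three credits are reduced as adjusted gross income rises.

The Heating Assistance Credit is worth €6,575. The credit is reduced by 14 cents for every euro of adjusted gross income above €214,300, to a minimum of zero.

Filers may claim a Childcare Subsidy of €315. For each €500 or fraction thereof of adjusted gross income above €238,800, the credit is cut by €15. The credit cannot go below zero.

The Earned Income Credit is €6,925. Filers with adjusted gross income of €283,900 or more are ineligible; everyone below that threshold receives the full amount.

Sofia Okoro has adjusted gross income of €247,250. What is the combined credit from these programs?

Heating Assistance Credit: 14% of the €32,950 excess over €214,300 is €4,613; credit = €6,575 − €4,613 = €1,962.
Childcare Subsidy: income exceeds €238,800 by €8,450, which is 17 full-or-partial €500 increments; reduction = 17 × €15 = €255, leaving €60.
Earned Income Credit: €247,250 is below the €283,900 cutoff, so the full €6,925 applies.
Total: €1,962 + €60 + €6,925 = €8,947.

€8,947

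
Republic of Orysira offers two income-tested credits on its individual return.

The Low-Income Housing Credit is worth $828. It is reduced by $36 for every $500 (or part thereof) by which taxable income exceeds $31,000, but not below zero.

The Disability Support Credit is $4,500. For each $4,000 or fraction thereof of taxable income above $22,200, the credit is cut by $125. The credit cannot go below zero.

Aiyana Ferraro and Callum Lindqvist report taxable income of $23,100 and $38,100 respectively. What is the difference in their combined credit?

Aiyana ($23,100): Low-Income Housing Credit: $23,100 is at or below the $31,000 threshold, so the full $828 applies. Disability Support Credit: income exceeds $22,200 by $900, which is 1 full-or-partial $4,000 increment; reduction = 1 × $125 = $125, leaving $4,375. total $828 + $4,375 = $5,203
Callum ($38,100): Low-Income Housing Credit: income exceeds $31,000 by $7,100, which is 15 full-or-partial $500 increments; reduction = 15 × $36 = $540, leaving $288. Disability Support Credit: income exceeds $22,200 by $15,900, which is 4 full-or-partial $4,000 increments; reduction = 4 × $125 = $500, leaving $4,000. total $288 + $4,000 = $4,288
Difference: |$5,203 − $4,288| = $915.

$915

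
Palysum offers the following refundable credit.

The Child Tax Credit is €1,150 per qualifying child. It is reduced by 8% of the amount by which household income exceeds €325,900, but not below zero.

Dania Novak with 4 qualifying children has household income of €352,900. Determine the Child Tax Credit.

Child Tax Credit: base = 4 × €1,150 = €4,600. 8% of the €27,000 excess over €325,900 is €2,160; credit = €4,600 − €2,160 = €2,440.

€2,440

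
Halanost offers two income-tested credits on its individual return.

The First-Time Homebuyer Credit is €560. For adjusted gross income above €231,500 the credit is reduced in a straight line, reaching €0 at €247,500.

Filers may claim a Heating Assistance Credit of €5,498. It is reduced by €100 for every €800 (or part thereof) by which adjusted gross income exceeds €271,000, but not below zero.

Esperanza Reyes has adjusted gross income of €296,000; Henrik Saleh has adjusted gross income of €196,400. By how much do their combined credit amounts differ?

Esperanza (€296,000): First-Time Homebuyer Credit: €296,000 is at or above €247,500, so the credit is €0. Heating Assistance Credit: income exceeds €271,000 by €25,000, which is 32 full-or-partial €800 increments; reduction = 32 × €100 = €3,200, leaving €2,298. total €0 + €2,298 = €2,298
Henrik (€196,400): First-Time Homebuyer Credit: €196,400 is at or below the €231,500 threshold, so the full €560 applies. Heating Assistance Credit: €196,400 is at or below the €271,000 threshold, so the full €5,498 applies. total €560 + €5,498 = €6,058
Difference: |€2,298 − €6,058| = €3,760.

€3,760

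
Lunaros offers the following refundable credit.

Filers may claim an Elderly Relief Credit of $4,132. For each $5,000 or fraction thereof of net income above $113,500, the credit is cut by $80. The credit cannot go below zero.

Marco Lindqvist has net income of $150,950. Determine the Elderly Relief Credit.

Elderly Relief Credit: income exceeds $113,500 by $37,450, which is 8 full-or-partial $5,000 increments; reduction = 8 × $80 = $640, leaving $3,492.

$3,492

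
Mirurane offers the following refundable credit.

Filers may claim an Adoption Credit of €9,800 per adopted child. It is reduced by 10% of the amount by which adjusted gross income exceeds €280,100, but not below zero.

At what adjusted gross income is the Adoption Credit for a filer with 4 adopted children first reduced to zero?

€672,100

Full credit = 4 × €9,800 = €39,200.
The credit falls by 10% of each euro above €280,100, so it reaches zero when the excess is €39,200 / 10% = €392,000: income = €280,100 + €392,000 = €672,100.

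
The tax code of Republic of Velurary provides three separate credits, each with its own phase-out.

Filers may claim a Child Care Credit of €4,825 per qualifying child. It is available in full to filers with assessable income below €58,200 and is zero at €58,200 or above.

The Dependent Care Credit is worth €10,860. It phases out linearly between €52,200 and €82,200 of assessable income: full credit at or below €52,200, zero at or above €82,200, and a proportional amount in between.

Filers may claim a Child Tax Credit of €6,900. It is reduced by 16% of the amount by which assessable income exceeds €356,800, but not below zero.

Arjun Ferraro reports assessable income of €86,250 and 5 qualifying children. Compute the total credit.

Child Care Credit: base = 5 × €4,825 = €24,125. €86,250 meets or exceeds the €58,200 cutoff, so the credit is €0.
Dependent Care Credit: €86,250 is at or above €82,200, so the credit is €0.
Child Tax Credit: €86,250 is at or below the €356,800 threshold, so the full €6,900 applies.
Total: €0 + €0 + €6,900 = €6,900.

€6,900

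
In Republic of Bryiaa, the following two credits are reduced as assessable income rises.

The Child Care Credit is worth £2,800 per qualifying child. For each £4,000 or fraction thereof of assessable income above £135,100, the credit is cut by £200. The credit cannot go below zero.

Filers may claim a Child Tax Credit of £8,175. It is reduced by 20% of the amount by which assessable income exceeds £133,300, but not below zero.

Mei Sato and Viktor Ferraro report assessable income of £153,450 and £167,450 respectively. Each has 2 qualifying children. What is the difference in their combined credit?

Mei (£153,450): Child Care Credit: base = 2 × £2,800 = £5,600. income exceeds £135,100 by £18,350, which is 5 full-or-partial £4,000 increments; reduction = 5 × £200 = £1,000, leaving £4,600. Child Tax Credit: 20% of the £20,150 excess over £133,300 is £4,030; credit = £8,175 − £4,030 = £4,145. total £4,600 + £4,145 = £8,745
Viktor (£167,450): Child Care Credit: base = 2 × £2,800 = £5,600. income exceeds £135,100 by £32,350, which is 9 full-or-partial £4,000 increments; reduction = 9 × £200 = £1,800, leaving £3,800. Child Tax Credit: 20% of the £34,150 excess over £133,300 is £6,830; credit = £8,175 − £6,830 = £1,345. total £3,800 + £1,345 = £5,145
Difference: |£8,745 − £5,145| = £3,600.

£3,600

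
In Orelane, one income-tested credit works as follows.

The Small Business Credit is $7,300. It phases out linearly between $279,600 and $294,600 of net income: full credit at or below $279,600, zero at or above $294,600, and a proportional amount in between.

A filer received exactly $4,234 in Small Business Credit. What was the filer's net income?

$285,900

$4,234 is 4,234/7,300 of the full $7,300, so 3,066/7,300 of the $15,000 range has been used: income = $279,600 + $15,000 × 3,066/7,300 = $285,900.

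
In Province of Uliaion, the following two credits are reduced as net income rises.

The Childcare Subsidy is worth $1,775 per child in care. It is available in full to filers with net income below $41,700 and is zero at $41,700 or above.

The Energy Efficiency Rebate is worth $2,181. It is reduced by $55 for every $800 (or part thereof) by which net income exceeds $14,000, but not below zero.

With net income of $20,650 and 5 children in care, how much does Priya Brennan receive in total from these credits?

$10,561

Childcare Subsidy: base = 5 × $1,775 = $8,875. $20,650 is below the $41,700 cutoff, so the full $8,875 applies.
Energy Efficiency Rebate: income exceeds $14,000 by $6,650, which is 9 full-or-partial $800 increments; reduction = 9 × $55 = $495, leaving $1,686.
Total: $8,875 + $1,686 = $10,561.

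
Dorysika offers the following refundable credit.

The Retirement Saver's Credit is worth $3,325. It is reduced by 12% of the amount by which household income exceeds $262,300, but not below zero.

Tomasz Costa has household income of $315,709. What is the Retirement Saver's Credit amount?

$0

Retirement Saver's Credit: 12% of the $53,409 excess over $262,300 is $6,409.08 ≥ base, so the credit is $0.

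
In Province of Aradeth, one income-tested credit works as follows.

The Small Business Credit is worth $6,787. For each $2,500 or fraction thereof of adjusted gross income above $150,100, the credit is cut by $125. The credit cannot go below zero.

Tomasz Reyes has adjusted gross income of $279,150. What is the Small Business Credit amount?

Small Business Credit: income exceeds $150,100 by $129,050, which is 52 full-or-partial $2,500 increments; reduction = 52 × $125 = $6,500, leaving $287.

$287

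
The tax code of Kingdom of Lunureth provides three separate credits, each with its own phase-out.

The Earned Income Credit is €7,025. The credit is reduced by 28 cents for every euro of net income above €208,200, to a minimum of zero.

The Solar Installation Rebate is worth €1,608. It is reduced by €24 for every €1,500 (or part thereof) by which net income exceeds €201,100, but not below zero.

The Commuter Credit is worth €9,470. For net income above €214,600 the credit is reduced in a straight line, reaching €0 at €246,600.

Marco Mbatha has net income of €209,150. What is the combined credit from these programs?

€17,693

Earned Income Credit: 28% of the €950 excess over €208,200 is €266; credit = €7,025 − €266 = €6,759.
Solar Installation Rebate: income exceeds €201,100 by €8,050, which is 6 full-or-partial €1,500 increments; reduction = 6 × €24 = €144, leaving €1,464.
Commuter Credit: €209,150 is at or below the €214,600 threshold, so the full €9,470 applies.
Total: €6,759 + €1,464 + €9,470 = €17,693.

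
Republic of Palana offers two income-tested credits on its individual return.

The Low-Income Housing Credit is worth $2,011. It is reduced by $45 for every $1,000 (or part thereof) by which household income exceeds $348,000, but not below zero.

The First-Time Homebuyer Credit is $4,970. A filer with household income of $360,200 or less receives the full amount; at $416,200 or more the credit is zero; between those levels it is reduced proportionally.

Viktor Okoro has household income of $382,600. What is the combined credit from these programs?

$3,418

Low-Income Housing Credit: income exceeds $348,000 by $34,600, which is 35 full-or-partial $1,000 increments; reduction = 35 × $45 = $1,575, leaving $436.
First-Time Homebuyer Credit: $382,600 is $22,400 into a $56,000 phase-out range, leaving 33,600/56,000 of the credit: $4,970 × 33,600/56,000 = $2,982.
Total: $436 + $2,982 = $3,418.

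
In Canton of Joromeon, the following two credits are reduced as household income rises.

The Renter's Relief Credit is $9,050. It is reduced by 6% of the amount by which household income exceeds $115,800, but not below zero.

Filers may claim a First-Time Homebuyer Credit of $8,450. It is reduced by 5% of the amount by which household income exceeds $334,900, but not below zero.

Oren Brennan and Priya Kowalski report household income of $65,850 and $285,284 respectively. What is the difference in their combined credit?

$9,050

Oren ($65,850): Renter's Relief Credit: $65,850 is at or below the $115,800 threshold, so the full $9,050 applies. First-Time Homebuyer Credit: $65,850 is at or below the $334,900 threshold, so the full $8,450 applies. total $9,050 + $8,450 = $17,500
Priya ($285,284): Renter's Relief Credit: 6% of the $169,484 excess over $115,800 is $10,169.04 ≥ base, so the credit is $0. First-Time Homebuyer Credit: $285,284 is at or below the $334,900 threshold, so the full $8,450 applies. total $0 + $8,450 = $8,450
Difference: |$17,500 − $8,450| = $9,050.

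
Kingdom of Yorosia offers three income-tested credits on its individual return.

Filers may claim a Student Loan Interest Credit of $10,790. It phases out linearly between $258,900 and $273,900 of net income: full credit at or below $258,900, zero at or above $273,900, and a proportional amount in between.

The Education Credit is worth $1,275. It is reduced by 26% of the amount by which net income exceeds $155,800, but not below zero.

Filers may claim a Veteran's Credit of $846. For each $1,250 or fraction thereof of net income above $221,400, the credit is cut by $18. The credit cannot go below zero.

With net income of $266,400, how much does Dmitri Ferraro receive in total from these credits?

$5,593

Student Loan Interest Credit: $266,400 is $7,500 into a $15,000 phase-out range, leaving 7,500/15,000 of the credit: $10,790 × 7,500/15,000 = $5,395.
Education Credit: 26% of the $110,600 excess over $155,800 is $28,756 ≥ base, so the credit is $0.
Veteran's Credit: income exceeds $221,400 by $45,000, which is 36 full-or-partial $1,250 increments; reduction = 36 × $18 = $648, leaving $198.
Total: $5,395 + $0 + $198 = $5,593.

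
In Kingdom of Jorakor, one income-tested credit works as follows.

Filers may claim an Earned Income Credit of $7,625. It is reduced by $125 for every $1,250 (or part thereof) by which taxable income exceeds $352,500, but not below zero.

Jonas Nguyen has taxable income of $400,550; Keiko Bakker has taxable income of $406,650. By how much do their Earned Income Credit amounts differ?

Jonas ($400,550): Earned Income Credit: income exceeds $352,500 by $48,050, which is 39 full-or-partial $1,250 increments; reduction = 39 × $125 = $4,875, leaving $2,750.
Keiko ($406,650): Earned Income Credit: income exceeds $352,500 by $54,150, which is 44 full-or-partial $1,250 increments; reduction = 44 × $125 = $5,500, leaving $2,125.
Difference: |$2,750 − $2,125| = $625.

$625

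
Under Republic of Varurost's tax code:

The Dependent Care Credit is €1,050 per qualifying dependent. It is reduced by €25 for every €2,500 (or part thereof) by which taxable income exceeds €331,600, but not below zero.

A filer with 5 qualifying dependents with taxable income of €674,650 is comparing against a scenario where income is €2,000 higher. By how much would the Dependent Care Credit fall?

At €674,650 — base = 5 × €1,050 = €5,250. income exceeds €331,600 by €343,050, which is 138 full-or-partial €2,500 increments; reduction = 138 × €25 = €3,450, leaving €1,800.
At €676,650 — base = 5 × €1,050 = €5,250. income exceeds €331,600 by €345,050, which is 139 full-or-partial €2,500 increments; reduction = 139 × €25 = €3,475, leaving €1,775.
Lost: €1,800 − €1,775 = €25.

€25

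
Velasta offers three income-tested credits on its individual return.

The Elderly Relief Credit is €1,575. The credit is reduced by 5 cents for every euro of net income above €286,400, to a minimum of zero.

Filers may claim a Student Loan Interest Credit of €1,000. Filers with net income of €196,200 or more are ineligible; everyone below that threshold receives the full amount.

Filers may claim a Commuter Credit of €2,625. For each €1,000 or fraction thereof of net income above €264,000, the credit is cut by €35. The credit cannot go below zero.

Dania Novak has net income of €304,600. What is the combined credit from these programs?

Elderly Relief Credit: 5% of the €18,200 excess over €286,400 is €910; credit = €1,575 − €910 = €665.
Student Loan Interest Credit: €304,600 meets or exceeds the €196,200 cutoff, so the credit is €0.
Commuter Credit: income exceeds €264,000 by €40,600, which is 41 full-or-partial €1,000 increments; reduction = 41 × €35 = €1,435, leaving €1,190.
Total: €665 + €0 + €1,190 = €1,855.

€1,855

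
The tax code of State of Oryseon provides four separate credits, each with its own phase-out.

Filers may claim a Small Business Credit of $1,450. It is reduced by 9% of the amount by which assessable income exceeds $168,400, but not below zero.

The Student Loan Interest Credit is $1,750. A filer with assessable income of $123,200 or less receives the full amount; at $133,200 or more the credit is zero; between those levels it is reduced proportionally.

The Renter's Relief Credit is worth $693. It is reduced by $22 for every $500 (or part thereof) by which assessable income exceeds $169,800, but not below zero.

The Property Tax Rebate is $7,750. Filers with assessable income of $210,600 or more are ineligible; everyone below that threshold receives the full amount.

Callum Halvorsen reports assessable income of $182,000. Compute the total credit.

Small Business Credit: 9% of the $13,600 excess over $168,400 is $1,224; credit = $1,450 − $1,224 = $226.
Student Loan Interest Credit: $182,000 is at or above $133,200, so the credit is $0.
Renter's Relief Credit: income exceeds $169,800 by $12,200, which is 25 full-or-partial $500 increments; reduction = 25 × $22 = $550, leaving $143.
Property Tax Rebate: $182,000 is below the $210,600 cutoff, so the full $7,750 applies.
Total: $226 + $0 + $143 + $7,750 = $8,119.

$8,119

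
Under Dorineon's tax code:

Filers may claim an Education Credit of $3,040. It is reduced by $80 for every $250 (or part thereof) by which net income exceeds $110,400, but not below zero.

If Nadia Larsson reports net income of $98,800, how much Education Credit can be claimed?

Education Credit: $98,800 is at or below the $110,400 threshold, so the full $3,040 applies.

$3,040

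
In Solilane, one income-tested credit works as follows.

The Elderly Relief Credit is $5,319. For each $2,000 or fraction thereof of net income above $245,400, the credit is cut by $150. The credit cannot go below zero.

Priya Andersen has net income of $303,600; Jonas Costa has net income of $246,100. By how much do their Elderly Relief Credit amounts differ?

$4,350

Priya ($303,600): Elderly Relief Credit: income exceeds $245,400 by $58,200, which is 30 full-or-partial $2,000 increments; reduction = 30 × $150 = $4,500, leaving $819.
Jonas ($246,100): Elderly Relief Credit: income exceeds $245,400 by $700, which is 1 full-or-partial $2,000 increment; reduction = 1 × $150 = $150, leaving $5,169.
Difference: |$819 − $5,169| = $4,350.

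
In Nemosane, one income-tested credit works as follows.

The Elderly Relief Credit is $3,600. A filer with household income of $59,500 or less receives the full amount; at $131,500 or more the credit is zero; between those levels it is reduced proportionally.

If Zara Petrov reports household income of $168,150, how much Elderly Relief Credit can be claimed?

$0

Elderly Relief Credit: $168,150 is at or above $131,500, so the credit is $0.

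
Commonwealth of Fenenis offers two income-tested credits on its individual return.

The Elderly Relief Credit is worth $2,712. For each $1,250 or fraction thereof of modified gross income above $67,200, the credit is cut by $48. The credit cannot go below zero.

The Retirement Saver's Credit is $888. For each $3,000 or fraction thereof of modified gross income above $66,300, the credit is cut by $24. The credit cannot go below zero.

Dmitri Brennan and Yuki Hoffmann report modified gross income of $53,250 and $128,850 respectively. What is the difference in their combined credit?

Dmitri ($53,250): Elderly Relief Credit: $53,250 is at or below the $67,200 threshold, so the full $2,712 applies. Retirement Saver's Credit: $53,250 is at or below the $66,300 threshold, so the full $888 applies. total $2,712 + $888 = $3,600
Yuki ($128,850): Elderly Relief Credit: income exceeds $67,200 by $61,650, which is 50 full-or-partial $1,250 increments; reduction = 50 × $48 = $2,400, leaving $312. Retirement Saver's Credit: income exceeds $66,300 by $62,550, which is 21 full-or-partial $3,000 increments; reduction = 21 × $24 = $504, leaving $384. total $312 + $384 = $696
Difference: |$3,600 − $696| = $2,904.

$2,904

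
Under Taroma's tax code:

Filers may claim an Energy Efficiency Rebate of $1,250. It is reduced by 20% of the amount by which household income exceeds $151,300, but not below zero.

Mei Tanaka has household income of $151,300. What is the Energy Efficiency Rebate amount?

$1,250

Energy Efficiency Rebate: $151,300 is at or below the $151,300 threshold, so the full $1,250 applies.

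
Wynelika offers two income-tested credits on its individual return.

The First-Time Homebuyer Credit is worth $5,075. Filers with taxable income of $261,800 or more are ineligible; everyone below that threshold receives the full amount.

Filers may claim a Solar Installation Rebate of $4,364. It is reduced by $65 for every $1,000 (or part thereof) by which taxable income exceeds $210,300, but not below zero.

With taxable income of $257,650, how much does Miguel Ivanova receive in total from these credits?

$6,319

First-Time Homebuyer Credit: $257,650 is below the $261,800 cutoff, so the full $5,075 applies.
Solar Installation Rebate: income exceeds $210,300 by $47,350, which is 48 full-or-partial $1,000 increments; reduction = 48 × $65 = $3,120, leaving $1,244.
Total: $5,075 + $1,244 = $6,319.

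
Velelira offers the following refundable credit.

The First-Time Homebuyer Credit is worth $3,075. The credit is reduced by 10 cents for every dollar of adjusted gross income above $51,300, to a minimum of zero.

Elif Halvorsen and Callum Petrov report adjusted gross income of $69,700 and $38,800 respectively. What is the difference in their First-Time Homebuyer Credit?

$1,840

Elif ($69,700): First-Time Homebuyer Credit: 10% of the $18,400 excess over $51,300 is $1,840; credit = $3,075 − $1,840 = $1,235.
Callum ($38,800): First-Time Homebuyer Credit: $38,800 is at or below the $51,300 threshold, so the full $3,075 applies.
Difference: |$1,235 − $3,075| = $1,840.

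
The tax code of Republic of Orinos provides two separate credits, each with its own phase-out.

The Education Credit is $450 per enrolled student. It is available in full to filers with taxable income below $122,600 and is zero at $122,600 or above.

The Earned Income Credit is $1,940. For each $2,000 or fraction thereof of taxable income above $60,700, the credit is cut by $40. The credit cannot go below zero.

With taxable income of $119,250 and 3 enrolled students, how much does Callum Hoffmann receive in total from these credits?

$2,090

Education Credit: base = 3 × $450 = $1,350. $119,250 is below the $122,600 cutoff, so the full $1,350 applies.
Earned Income Credit: income exceeds $60,700 by $58,550, which is 30 full-or-partial $2,000 increments; reduction = 30 × $40 = $1,200, leaving $740.
Total: $1,350 + $740 = $2,090.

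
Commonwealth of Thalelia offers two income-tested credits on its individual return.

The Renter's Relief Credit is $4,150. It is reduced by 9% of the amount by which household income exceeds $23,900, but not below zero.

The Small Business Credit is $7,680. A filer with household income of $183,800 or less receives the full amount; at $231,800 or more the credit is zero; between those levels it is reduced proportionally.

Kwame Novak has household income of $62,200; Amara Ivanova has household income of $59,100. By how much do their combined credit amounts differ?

Kwame ($62,200): Renter's Relief Credit: 9% of the $38,300 excess over $23,900 is $3,447; credit = $4,150 − $3,447 = $703. Small Business Credit: $62,200 is at or below the $183,800 threshold, so the full $7,680 applies. total $703 + $7,680 = $8,383
Amara ($59,100): Renter's Relief Credit: 9% of the $35,200 excess over $23,900 is $3,168; credit = $4,150 − $3,168 = $982. Small Business Credit: $59,100 is at or below the $183,800 threshold, so the full $7,680 applies. total $982 + $7,680 = $8,662
Difference: |$8,383 − $8,662| = $279.

$279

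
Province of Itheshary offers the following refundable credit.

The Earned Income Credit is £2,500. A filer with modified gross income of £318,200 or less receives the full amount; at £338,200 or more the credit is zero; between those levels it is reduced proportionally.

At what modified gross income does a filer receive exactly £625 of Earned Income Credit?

£625 is 625/2,500 of the full £2,500, so 1,875/2,500 of the £20,000 range has been used: income = £318,200 + £20,000 × 1,875/2,500 = £333,200.

£333,200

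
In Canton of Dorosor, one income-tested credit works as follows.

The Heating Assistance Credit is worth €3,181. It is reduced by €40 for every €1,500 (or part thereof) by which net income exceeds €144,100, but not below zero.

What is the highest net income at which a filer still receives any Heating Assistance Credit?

After 79 increments the reduction is 79 × €40 = €3,160, leaving €21; one more increment wipes it out. Increment 79 ends at excess 79 × €1,500 = €118,500, so the highest qualifying income is €144,100 + €118,500 = €262,600.

€262,600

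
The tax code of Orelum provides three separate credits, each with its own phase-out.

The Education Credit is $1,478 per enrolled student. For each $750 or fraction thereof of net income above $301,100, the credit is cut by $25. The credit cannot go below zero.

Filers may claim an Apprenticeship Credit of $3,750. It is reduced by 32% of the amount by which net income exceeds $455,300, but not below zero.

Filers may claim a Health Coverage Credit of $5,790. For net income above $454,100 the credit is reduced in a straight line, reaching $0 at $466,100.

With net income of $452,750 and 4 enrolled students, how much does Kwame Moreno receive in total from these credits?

$10,377

Education Credit: base = 4 × $1,478 = $5,912. income exceeds $301,100 by $151,650, which is 203 full-or-partial $750 increments; reduction = 203 × $25 = $5,075, leaving $837.
Apprenticeship Credit: $452,750 is at or below the $455,300 threshold, so the full $3,750 applies.
Health Coverage Credit: $452,750 is at or below the $454,100 threshold, so the full $5,790 applies.
Total: $837 + $3,750 + $5,790 = $10,377.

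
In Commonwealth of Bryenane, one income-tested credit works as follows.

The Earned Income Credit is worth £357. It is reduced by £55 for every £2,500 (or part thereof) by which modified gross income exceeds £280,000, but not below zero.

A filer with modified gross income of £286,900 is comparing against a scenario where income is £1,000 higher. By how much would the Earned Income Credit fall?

£55

At £286,900 — income exceeds £280,000 by £6,900, which is 3 full-or-partial £2,500 increments; reduction = 3 × £55 = £165, leaving £192.
At £287,900 — income exceeds £280,000 by £7,900, which is 4 full-or-partial £2,500 increments; reduction = 4 × £55 = £220, leaving £137.
Lost: £192 − £137 = £55.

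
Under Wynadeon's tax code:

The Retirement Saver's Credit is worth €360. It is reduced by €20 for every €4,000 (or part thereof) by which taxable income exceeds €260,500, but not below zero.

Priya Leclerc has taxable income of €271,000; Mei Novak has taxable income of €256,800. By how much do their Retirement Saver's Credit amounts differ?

Priya (€271,000): Retirement Saver's Credit: income exceeds €260,500 by €10,500, which is 3 full-or-partial €4,000 increments; reduction = 3 × €20 = €60, leaving €300.
Mei (€256,800): Retirement Saver's Credit: €256,800 is at or below the €260,500 threshold, so the full €360 applies.
Difference: |€300 − €360| = €60.

€60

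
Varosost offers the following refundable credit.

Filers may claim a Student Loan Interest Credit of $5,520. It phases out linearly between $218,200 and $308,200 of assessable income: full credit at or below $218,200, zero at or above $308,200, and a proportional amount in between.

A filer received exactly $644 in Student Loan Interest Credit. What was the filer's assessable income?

$644 is 644/5,520 of the full $5,520, so 4,876/5,520 of the $90,000 range has been used: income = $218,200 + $90,000 × 4,876/5,520 = $297,700.

$297,700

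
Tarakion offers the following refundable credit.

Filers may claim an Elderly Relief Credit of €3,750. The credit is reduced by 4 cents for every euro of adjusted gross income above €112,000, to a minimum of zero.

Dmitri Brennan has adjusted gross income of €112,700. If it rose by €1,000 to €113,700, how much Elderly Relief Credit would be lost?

€40

At €112,700 — 4% of the €700 excess over €112,000 is €28; credit = €3,750 − €28 = €3,722.
At €113,700 — 4% of the €1,700 excess over €112,000 is €68; credit = €3,750 − €68 = €3,682.
Lost: €3,722 − €3,682 = €40.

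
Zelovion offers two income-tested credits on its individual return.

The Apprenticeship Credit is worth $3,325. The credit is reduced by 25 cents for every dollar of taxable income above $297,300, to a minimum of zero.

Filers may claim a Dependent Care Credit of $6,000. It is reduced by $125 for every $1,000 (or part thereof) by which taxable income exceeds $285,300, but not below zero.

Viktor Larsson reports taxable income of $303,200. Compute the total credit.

$5,600

Apprenticeship Credit: 25% of the $5,900 excess over $297,300 is $1,475; credit = $3,325 − $1,475 = $1,850.
Dependent Care Credit: income exceeds $285,300 by $17,900, which is 18 full-or-partial $1,000 increments; reduction = 18 × $125 = $2,250, leaving $3,750.
Total: $1,850 + $3,750 = $5,600.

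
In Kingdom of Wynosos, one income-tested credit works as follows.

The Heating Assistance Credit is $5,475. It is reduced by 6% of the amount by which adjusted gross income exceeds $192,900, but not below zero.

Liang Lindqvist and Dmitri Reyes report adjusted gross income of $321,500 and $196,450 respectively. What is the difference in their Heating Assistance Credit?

$5,262

Liang ($321,500): Heating Assistance Credit: 6% of the $128,600 excess over $192,900 is $7,716 ≥ base, so the credit is $0.
Dmitri ($196,450): Heating Assistance Credit: 6% of the $3,550 excess over $192,900 is $213; credit = $5,475 − $213 = $5,262.
Difference: |$0 − $5,262| = $5,262.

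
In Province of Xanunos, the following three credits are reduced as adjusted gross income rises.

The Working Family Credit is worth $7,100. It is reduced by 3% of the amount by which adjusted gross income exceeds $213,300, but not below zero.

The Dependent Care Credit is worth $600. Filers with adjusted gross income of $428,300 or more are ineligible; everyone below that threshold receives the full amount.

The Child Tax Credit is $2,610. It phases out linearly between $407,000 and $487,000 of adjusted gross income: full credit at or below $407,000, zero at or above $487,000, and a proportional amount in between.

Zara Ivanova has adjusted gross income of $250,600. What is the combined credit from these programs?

$9,191

Working Family Credit: 3% of the $37,300 excess over $213,300 is $1,119; credit = $7,100 − $1,119 = $5,981.
Dependent Care Credit: $250,600 is below the $428,300 cutoff, so the full $600 applies.
Child Tax Credit: $250,600 is at or below the $407,000 threshold, so the full $2,610 applies.
Total: $5,981 + $600 + $2,610 = $9,191.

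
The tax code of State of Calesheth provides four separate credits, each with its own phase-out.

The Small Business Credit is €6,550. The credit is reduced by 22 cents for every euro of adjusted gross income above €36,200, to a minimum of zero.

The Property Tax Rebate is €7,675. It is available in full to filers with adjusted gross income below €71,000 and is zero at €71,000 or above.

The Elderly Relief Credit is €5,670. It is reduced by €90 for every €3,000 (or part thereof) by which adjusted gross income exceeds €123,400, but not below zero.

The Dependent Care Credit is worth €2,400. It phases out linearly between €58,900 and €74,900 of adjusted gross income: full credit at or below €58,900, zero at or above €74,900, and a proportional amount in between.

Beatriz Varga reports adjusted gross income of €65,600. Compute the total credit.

Small Business Credit: 22% of the €29,400 excess over €36,200 is €6,468; credit = €6,550 − €6,468 = €82.
Property Tax Rebate: €65,600 is below the €71,000 cutoff, so the full €7,675 applies.
Elderly Relief Credit: €65,600 is at or below the €123,400 threshold, so the full €5,670 applies.
Dependent Care Credit: €65,600 is €6,700 into a €16,000 phase-out range, leaving 9,300/16,000 of the credit: €2,400 × 9,300/16,000 = €1,395.
Total: €82 + €7,675 + €5,670 + €1,395 = €14,822.

€14,822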